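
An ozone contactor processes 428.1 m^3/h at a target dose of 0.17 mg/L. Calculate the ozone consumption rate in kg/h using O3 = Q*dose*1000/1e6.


O3 demand (mg/h) = Q * dose * 1000 = 428.1 * 0.17 * 1000 = 72777 mg/h
Convert mg to kg: 72777 / 1e6 = 0.072777 kg/h

0.072777 kg/h


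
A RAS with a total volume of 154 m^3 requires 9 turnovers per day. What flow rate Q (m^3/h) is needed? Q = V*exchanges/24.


Daily recirculation volume = 154 m^3 * 9 = 1386 m^3/day
Flow rate Q = daily volume / 24 h = 1386 / 24 = 57.75 m^3/h

57.75 m^3/h


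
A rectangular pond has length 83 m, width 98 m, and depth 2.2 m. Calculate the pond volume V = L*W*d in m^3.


Base area = L * W = 83 * 98 = 8134 m^2
Volume = area * depth = 8134 * 2.2 = 17894.8 m^3

17894.8 m^3


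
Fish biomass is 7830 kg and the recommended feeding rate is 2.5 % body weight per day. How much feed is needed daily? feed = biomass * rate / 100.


Feeding rate fraction = 2.5% / 100 = 0.025
Daily feed = 7830 kg * 0.025 = 195.75 kg/day

195.75 kg/day


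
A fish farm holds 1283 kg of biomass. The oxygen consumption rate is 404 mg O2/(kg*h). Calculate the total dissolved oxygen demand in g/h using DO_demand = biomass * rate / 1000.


Total O2 consumption (mg/h) = 1283 kg * 404 mg/(kg*h) = 518332 mg/h
Convert to g/h: 518332 / 1000 = 518.332 g/h

518.332 g/h


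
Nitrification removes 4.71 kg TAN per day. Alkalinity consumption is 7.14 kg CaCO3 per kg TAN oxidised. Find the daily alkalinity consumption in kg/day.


Alkalinity factor: 7.14 kg CaCO3 consumed per kg TAN nitrified
alk = 4.71 kg TAN * 7.14 = 33.6294 kg CaCO3/day

33.6294 kg CaCO3/day


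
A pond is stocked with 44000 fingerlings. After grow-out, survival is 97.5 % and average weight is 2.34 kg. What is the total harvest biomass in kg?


Survivors = 44000 * 97.5/100 = 42900 fish
Harvest biomass = survivors * W_f = 42900 * 2.34 = 100386 kg

100386 kg


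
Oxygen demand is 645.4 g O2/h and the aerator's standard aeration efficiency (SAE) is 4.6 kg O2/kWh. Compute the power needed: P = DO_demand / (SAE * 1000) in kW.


SAE in g O2/kWh = 4.6 * 1000 = 4600 g/kWh
P = DO_demand / SAE_g = 645.4 / 4600 = 0.140304 kW

0.140304 kW


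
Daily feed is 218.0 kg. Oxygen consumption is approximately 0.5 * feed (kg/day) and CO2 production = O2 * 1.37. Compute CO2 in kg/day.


O2 = 218.0 * 0.5 = 109
CO2 = 109 * 1.37 = 149.33

149.33 kg/day


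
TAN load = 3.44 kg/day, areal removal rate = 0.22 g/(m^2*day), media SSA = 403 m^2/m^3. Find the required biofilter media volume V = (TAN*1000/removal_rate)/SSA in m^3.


A = 3.44*1000 / 0.22 = 15636.364 m^2
V = 15636.364 / 403 = 38.7999

38.7999 m^3


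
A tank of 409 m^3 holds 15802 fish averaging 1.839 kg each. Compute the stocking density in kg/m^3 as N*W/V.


Total biomass = 15802 fish * 1.839 kg = 29059.878 kg
Density = total biomass / volume = 29059.878 / 409 = 71.051 kg/m^3

71.051 kg/m^3


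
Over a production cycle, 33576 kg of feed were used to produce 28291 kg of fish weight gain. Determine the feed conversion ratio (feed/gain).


FCR = feed consumed / weight gained
FCR = 33576 kg / 28291 kg = 1.18681

1.18681


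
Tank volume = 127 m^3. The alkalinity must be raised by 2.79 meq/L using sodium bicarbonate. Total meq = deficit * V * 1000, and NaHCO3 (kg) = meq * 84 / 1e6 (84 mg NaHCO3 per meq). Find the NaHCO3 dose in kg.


Tank volume in L = 127 m^3 * 1000 = 127000 L
Total meq required = 2.79 meq/L * 127000 L = 354330 meq
NaHCO3 mass = 354330 meq * 84 mg/meq / 1e6 = 29.7637 kg

29.7637 kg


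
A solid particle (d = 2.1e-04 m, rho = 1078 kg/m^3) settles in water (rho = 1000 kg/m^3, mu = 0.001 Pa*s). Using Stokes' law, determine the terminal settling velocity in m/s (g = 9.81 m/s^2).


Density difference: rho_p - rho_f = 1078 - 1000 = 78 kg/m^3
d^2 = (2.1e-04)^2 = 4.41e-08 m^2
Numerator = (rho_p - rho_f) * g * d^2 = 78 * 9.81 * 4.41e-08 = 3.3744438e-05
Denominator = 18 * mu = 18 * 0.001 = 0.018
v_s = 3.3744438e-05 / 0.018 = 0.00187469 m/s
Check: Re = rho_f * v_s * d / mu = 1000 * 0.00187469 * 2.1e-04 / 0.001 = 0.394 < 1, so Stokes' law applies.

0.00187469 m/s


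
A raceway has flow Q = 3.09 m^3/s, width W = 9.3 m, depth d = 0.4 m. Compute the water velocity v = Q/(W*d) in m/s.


Cross-sectional area = W * d = 9.3 * 0.4 = 3.72 m^2
Velocity = Q / A = 3.09 / 3.72 = 0.830645 m/s

0.830645 m/s


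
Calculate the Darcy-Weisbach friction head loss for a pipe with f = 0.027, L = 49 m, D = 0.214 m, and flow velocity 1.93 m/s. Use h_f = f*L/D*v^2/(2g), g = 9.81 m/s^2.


v^2 = 1.93^2 = 3.7249 m^2/s^2
L/D = 49/0.214 = 228.97196
h_f = f*(L/D)*v^2/(2g) = 0.027 * 228.97196 * 3.7249 / 19.62 = 1.17371 m

1.17371 m


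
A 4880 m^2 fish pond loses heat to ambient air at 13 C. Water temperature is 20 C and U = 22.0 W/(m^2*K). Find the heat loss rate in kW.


Temperature difference dT = 20 - 13 = 7 K
Heat loss (W) = U * A * dT = 22.0 * 4880 * 7 = 751520 W
Convert to kW: 751520 / 1000 = 751.52 kW

751.52 kW


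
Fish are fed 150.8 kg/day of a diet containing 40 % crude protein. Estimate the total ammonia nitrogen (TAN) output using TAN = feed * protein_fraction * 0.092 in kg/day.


Protein in feed = 150.8 * 40/100 = 60.32 kg/day
TAN = protein * 0.092 = 60.32 * 0.092 = 5.54944 kg/day

5.54944 kg/day


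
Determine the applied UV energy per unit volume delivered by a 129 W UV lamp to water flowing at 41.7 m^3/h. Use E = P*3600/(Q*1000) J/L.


Energy delivered per hour = 129 W * 3600 s = 464400 J/h
Volume treated per hour = 41.7 m^3/h * 1000 = 41700 L/h
dose = 464400 / 41700 = 11.1367 J/L

11.1367 J/L


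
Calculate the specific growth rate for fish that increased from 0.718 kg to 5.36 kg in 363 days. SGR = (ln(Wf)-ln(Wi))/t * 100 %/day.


ln(W_f) = ln(5.36) = 1.678964
ln(W_i) = ln(0.718) = -0.33128571
ln(W_f) - ln(W_i) = 1.678964 - -0.33128571 = 2.0102497
SGR = 2.0102497 / 363 * 100 = 0.553788 %/day

0.553788 %/day


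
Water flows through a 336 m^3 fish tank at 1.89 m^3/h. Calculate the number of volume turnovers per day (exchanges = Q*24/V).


Daily flow volume = 1.89 m^3/h * 24 h = 45.36 m^3/day
Exchanges = daily flow / tank volume = 45.36 / 336 = 0.135 exchanges/day

0.135 exchanges/day


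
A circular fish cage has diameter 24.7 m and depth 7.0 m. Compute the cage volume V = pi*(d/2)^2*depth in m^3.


r = d/2 = 24.7/2 = 12.35 m
Base area = pi*r^2 = pi*12.35^2 = 479.16357 m^2
Volume = 479.16357 * 7.0 = 3354.14 m^3

3354.14 m^3


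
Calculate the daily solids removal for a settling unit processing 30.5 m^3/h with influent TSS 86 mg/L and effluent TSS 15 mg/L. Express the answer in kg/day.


Concentration drop: TSS_in - TSS_out = 86 - 15 = 71 mg/L
Hourly solids removed = Q * dTSS = 30.5 m^3/h * 71 mg/L = 2165.5 g/h  (m^3/h * mg/L = g/h)
Daily solids removed = 2165.5 * 24 = 51972 g/day
Convert g to kg: 51972 / 1000 = 51.972 kg/day

51.972 kg/day


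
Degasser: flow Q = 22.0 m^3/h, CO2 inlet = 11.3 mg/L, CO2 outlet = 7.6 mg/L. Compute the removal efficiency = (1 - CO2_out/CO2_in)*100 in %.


CO2_out / CO2_in = 7.6 / 11.3 = 0.67256637
Fraction remaining = 0.67256637
efficiency = (1 - 0.67256637) * 100 = 32.7434 %

32.7434 %


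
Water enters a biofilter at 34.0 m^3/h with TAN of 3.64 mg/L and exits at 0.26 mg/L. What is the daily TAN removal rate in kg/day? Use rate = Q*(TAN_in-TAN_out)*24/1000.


Concentration drop: TAN_in - TAN_out = 3.64 - 0.26 = 3.38 mg/L
Hourly TAN removed = Q * dTAN = 34.0 m^3/h * 3.38 mg/L = 114.92 g/h  (m^3/h * mg/L = g/h)
Daily TAN removed = 114.92 * 24 = 2758.08 g/day
Convert to kg/day: 2758.08 / 1000 = 2.75808 kg/day

2.75808 kg/day


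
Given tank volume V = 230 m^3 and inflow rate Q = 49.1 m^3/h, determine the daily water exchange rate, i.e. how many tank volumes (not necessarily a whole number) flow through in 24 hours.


Daily flow volume = 49.1 m^3/h * 24 h = 1178.4 m^3/day
Exchanges = daily flow / tank volume = 1178.4 / 230 = 5.12348 exchanges/day

5.12348 exchanges/day


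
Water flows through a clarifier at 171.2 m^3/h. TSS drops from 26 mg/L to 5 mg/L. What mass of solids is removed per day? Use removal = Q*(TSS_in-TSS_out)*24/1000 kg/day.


Concentration drop: TSS_in - TSS_out = 26 - 5 = 21 mg/L
Hourly solids removed = Q * dTSS = 171.2 m^3/h * 21 mg/L = 3595.2 g/h  (m^3/h * mg/L = g/h)
Daily solids removed = 3595.2 * 24 = 86284.8 g/day
Convert g to kg: 86284.8 / 1000 = 86.2848 kg/day

86.2848 kg/day


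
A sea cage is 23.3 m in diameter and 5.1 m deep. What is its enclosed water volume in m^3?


r = d/2 = 23.3/2 = 11.65 m
Base area = pi*r^2 = pi*11.65^2 = 426.38481 m^2
Volume = 426.38481 * 5.1 = 2174.56 m^3

2174.56 m^3


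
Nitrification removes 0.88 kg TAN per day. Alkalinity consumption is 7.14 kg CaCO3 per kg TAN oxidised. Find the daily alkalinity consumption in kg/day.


Alkalinity factor: 7.14 kg CaCO3 consumed per kg TAN nitrified
alk = 0.88 kg TAN * 7.14 = 6.2832 kg CaCO3/day

6.2832 kg CaCO3/day


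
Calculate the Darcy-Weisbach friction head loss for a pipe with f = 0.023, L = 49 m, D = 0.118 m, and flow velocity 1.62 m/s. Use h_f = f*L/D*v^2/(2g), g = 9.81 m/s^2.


v^2 = 1.62^2 = 2.6244 m^2/s^2
L/D = 49/0.118 = 415.25424
h_f = f*(L/D)*v^2/(2g) = 0.023 * 415.25424 * 2.6244 / 19.62 = 1.27754 m

1.27754 m


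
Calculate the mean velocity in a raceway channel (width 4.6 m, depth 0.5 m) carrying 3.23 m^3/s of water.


Cross-sectional area = W * d = 4.6 * 0.5 = 2.3 m^2
Velocity = Q / A = 3.23 / 2.3 = 1.40435 m/s

1.40435 m/s


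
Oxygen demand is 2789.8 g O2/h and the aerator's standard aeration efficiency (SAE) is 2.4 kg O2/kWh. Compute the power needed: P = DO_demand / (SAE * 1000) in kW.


SAE in g O2/kWh = 2.4 * 1000 = 2400 g/kWh
P = DO_demand / SAE_g = 2789.8 / 2400 = 1.16242 kW

1.16242 kW


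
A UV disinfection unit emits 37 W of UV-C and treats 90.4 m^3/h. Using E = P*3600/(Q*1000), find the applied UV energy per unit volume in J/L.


Energy delivered per hour = 37 W * 3600 s = 133200 J/h
Volume treated per hour = 90.4 m^3/h * 1000 = 90400 L/h
dose = 133200 / 90400 = 1.47345 J/L

1.47345 J/L


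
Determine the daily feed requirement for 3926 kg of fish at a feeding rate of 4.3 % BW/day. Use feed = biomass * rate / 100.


Feeding rate fraction = 4.3% / 100 = 0.043
Daily feed = 3926 kg * 0.043 = 168.818 kg/day

168.818 kg/day


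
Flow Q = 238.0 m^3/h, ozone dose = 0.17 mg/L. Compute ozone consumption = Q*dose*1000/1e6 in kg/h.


O3 demand (mg/h) = Q * dose * 1000 = 238.0 * 0.17 * 1000 = 40460 mg/h
Convert mg to kg: 40460 / 1e6 = 0.04046 kg/h

0.04046 kg/h


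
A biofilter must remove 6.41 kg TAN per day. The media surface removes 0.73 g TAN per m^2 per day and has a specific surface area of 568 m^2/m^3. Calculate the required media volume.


A = 6.41*1000 / 0.73 = 8780.8219 m^2
V = 8780.8219 / 568 = 15.4592

15.4592 m^3


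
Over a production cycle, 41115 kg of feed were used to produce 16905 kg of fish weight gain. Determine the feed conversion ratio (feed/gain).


FCR = feed consumed / weight gained
FCR = 41115 kg / 16905 kg = 2.43212

2.43212


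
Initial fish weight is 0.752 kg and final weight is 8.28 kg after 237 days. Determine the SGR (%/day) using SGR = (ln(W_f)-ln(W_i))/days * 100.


ln(W_f) = ln(8.28) = 2.113843
ln(W_i) = ln(0.752) = -0.28501896
ln(W_f) - ln(W_i) = 2.113843 - -0.28501896 = 2.398862
SGR = 2.398862 / 237 * 100 = 1.01218 %/day

1.01218 %/day


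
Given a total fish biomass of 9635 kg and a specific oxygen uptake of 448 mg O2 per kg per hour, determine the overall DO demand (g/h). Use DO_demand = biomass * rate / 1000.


Total O2 consumption (mg/h) = 9635 kg * 448 mg/(kg*h) = 4316480 mg/h
Convert to g/h: 4316480 / 1000 = 4316.48 g/h

4316.48 g/h


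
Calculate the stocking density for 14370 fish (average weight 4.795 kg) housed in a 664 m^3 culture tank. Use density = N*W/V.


Total biomass = 14370 fish * 4.795 kg = 68904.15 kg
Density = total biomass / volume = 68904.15 / 664 = 103.771 kg/m^3

103.771 kg/m^3


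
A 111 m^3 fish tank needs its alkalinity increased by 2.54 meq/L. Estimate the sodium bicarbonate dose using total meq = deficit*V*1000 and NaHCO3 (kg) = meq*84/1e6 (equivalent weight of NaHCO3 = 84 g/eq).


Tank volume in L = 111 m^3 * 1000 = 111000 L
Total meq required = 2.54 meq/L * 111000 L = 281940 meq
NaHCO3 mass = 281940 meq * 84 mg/meq / 1e6 = 23.683 kg

23.683 kg


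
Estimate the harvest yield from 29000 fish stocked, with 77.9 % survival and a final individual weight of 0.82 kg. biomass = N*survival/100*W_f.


Survivors = 29000 * 77.9/100 = 22591 fish
Harvest biomass = survivors * W_f = 22591 * 0.82 = 18524.62 kg

18524.62 kg


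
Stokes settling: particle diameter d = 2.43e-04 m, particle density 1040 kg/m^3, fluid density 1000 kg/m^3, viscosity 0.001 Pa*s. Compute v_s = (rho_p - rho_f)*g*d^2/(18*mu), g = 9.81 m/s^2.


Density difference: rho_p - rho_f = 1040 - 1000 = 40 kg/m^3
d^2 = (2.43e-04)^2 = 5.9049e-08 m^2
Numerator = (rho_p - rho_f) * g * d^2 = 40 * 9.81 * 5.9049e-08 = 2.3170828e-05
Denominator = 18 * mu = 18 * 0.001 = 0.018
v_s = 2.3170828e-05 / 0.018 = 0.00128727 m/s
Check: Re = rho_f * v_s * d / mu = 1000 * 0.00128727 * 2.43e-04 / 0.001 = 0.313 < 1, so Stokes' law applies.

0.00128727 m/s


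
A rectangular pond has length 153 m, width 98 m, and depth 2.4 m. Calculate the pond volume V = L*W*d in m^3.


Base area = L * W = 153 * 98 = 14994 m^2
Volume = area * depth = 14994 * 2.4 = 35985.6 m^3

35985.6 m^3


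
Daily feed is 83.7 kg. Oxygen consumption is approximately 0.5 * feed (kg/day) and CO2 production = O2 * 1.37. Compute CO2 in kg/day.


O2 = 83.7 * 0.5 = 41.85
CO2 = 41.85 * 1.37 = 57.3345

57.3345 kg/day


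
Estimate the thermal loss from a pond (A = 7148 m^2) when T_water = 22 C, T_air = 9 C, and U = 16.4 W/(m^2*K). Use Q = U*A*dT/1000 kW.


Temperature difference dT = 22 - 9 = 13 K
Heat loss (W) = U * A * dT = 16.4 * 7148 * 13 = 1523953.6 W
Convert to kW: 1523953.6 / 1000 = 1523.9536 kW

1523.9536 kW


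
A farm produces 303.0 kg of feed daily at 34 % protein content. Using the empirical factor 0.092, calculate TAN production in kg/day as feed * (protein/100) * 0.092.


Protein in feed = 303.0 * 34/100 = 103.02 kg/day
TAN = protein * 0.092 = 103.02 * 0.092 = 9.47784 kg/day

9.47784 kg/day


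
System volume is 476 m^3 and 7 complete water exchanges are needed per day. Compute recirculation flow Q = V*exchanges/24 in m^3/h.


Daily recirculation volume = 476 m^3 * 7 = 3332 m^3/day
Flow rate Q = daily volume / 24 h = 3332 / 24 = 138.833 m^3/h

138.833 m^3/h


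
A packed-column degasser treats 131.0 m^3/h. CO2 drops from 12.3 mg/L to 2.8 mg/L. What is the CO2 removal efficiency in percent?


CO2_out / CO2_in = 2.8 / 12.3 = 0.22764228
Fraction remaining = 0.22764228
efficiency = (1 - 0.22764228) * 100 = 77.2358 %

77.2358 %


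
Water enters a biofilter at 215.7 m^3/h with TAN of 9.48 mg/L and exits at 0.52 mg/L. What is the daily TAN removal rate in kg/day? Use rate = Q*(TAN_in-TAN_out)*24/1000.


Concentration drop: TAN_in - TAN_out = 9.48 - 0.52 = 8.96 mg/L
Hourly TAN removed = Q * dTAN = 215.7 m^3/h * 8.96 mg/L = 1932.672 g/h  (m^3/h * mg/L = g/h)
Daily TAN removed = 1932.672 * 24 = 46384.128 g/day
Convert to kg/day: 46384.128 / 1000 = 46.384128 kg/day

46.384128 kg/day


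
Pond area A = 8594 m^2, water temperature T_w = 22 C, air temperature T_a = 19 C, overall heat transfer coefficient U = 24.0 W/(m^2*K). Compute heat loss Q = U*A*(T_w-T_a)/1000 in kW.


Temperature difference dT = 22 - 19 = 3 K
Heat loss (W) = U * A * dT = 24.0 * 8594 * 3 = 618768 W
Convert to kW: 618768 / 1000 = 618.768 kW

618.768 kW


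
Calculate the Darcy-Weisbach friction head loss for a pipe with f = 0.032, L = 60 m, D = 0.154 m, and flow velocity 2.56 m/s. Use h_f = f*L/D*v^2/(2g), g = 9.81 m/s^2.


v^2 = 2.56^2 = 6.5536 m^2/s^2
L/D = 60/0.154 = 389.61039
h_f = f*(L/D)*v^2/(2g) = 0.032 * 389.61039 * 6.5536 / 19.62 = 4.16449 m

4.16449 m


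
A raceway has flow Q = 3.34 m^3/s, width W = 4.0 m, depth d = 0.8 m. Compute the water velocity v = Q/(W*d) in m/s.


Cross-sectional area = W * d = 4.0 * 0.8 = 3.2 m^2
Velocity = Q / A = 3.34 / 3.2 = 1.04375 m/s

1.04375 m/s


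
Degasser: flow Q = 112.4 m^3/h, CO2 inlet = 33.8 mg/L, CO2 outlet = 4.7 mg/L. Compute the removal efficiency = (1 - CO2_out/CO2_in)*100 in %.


CO2_out / CO2_in = 4.7 / 33.8 = 0.13905325
Fraction remaining = 0.13905325
efficiency = (1 - 0.13905325) * 100 = 86.0947 %

86.0947 %


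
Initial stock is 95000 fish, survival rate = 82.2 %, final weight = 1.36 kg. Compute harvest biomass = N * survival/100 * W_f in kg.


Survivors = 95000 * 82.2/100 = 78090 fish
Harvest biomass = survivors * W_f = 78090 * 1.36 = 106202.4 kg

106202.4 kg


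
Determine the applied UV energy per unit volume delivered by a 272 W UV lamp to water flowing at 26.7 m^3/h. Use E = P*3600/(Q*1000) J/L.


Energy delivered per hour = 272 W * 3600 s = 979200 J/h
Volume treated per hour = 26.7 m^3/h * 1000 = 26700 L/h
dose = 979200 / 26700 = 36.6742 J/L

36.6742 J/L


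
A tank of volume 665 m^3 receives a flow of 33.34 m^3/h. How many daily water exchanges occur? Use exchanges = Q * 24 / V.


Daily flow volume = 33.34 m^3/h * 24 h = 800.16 m^3/day
Exchanges = daily flow / tank volume = 800.16 / 665 = 1.20325 exchanges/day

1.20325 exchanges/day


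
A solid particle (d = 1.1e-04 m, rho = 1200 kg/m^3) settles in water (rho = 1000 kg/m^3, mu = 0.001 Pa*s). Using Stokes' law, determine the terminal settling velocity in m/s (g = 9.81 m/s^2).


Density difference: rho_p - rho_f = 1200 - 1000 = 200 kg/m^3
d^2 = (1.1e-04)^2 = 1.21e-08 m^2
Numerator = (rho_p - rho_f) * g * d^2 = 200 * 9.81 * 1.21e-08 = 2.37402e-05
Denominator = 18 * mu = 18 * 0.001 = 0.018
v_s = 2.37402e-05 / 0.018 = 0.0013189 m/s
Check: Re = rho_f * v_s * d / mu = 1000 * 0.0013189 * 1.1e-04 / 0.001 = 0.145 < 1, so Stokes' law applies.

0.0013189 m/s


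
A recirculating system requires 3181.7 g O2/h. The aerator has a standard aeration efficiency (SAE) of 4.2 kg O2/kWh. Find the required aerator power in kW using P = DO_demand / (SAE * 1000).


SAE in g O2/kWh = 4.2 * 1000 = 4200 g/kWh
P = DO_demand / SAE_g = 3181.7 / 4200 = 0.757548 kW

0.757548 kW


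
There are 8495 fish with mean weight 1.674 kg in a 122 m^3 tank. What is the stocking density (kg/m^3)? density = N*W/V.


Total biomass = 8495 fish * 1.674 kg = 14220.63 kg
Density = total biomass / volume = 14220.63 / 122 = 116.563 kg/m^3

116.563 kg/m^3


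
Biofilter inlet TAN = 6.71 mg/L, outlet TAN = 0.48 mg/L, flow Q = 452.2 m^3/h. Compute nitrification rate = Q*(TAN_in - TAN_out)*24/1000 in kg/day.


Concentration drop: TAN_in - TAN_out = 6.71 - 0.48 = 6.23 mg/L
Hourly TAN removed = Q * dTAN = 452.2 m^3/h * 6.23 mg/L = 2817.206 g/h  (m^3/h * mg/L = g/h)
Daily TAN removed = 2817.206 * 24 = 67612.944 g/day
Convert to kg/day: 67612.944 / 1000 = 67.612944 kg/day

67.612944 kg/day


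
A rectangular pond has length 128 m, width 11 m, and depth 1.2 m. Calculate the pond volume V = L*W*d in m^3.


Base area = L * W = 128 * 11 = 1408 m^2
Volume = area * depth = 1408 * 1.2 = 1689.6 m^3

1689.6 m^3


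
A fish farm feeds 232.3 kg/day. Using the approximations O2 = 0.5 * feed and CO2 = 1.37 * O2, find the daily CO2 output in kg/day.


O2 = 232.3 * 0.5 = 116.15
CO2 = 116.15 * 1.37 = 159.1255

159.1255 kg/day


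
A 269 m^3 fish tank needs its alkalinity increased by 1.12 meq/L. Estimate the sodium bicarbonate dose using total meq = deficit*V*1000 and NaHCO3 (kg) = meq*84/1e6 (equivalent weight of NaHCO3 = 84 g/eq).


Tank volume in L = 269 m^3 * 1000 = 269000 L
Total meq required = 1.12 meq/L * 269000 L = 301280 meq
NaHCO3 mass = 301280 meq * 84 mg/meq / 1e6 = 25.3075 kg

25.3075 kg


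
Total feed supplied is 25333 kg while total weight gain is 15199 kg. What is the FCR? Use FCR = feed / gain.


FCR = feed consumed / weight gained
FCR = 25333 kg / 15199 kg = 1.66675

1.66675


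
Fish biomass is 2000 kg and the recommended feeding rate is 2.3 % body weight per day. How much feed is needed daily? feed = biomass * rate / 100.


Feeding rate fraction = 2.3% / 100 = 0.023
Daily feed = 2000 kg * 0.023 = 46 kg/day

46 kg/day


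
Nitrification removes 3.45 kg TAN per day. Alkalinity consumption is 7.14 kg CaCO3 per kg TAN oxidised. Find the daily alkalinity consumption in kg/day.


Alkalinity factor: 7.14 kg CaCO3 consumed per kg TAN nitrified
alk = 3.45 kg TAN * 7.14 = 24.633 kg CaCO3/day

24.633 kg CaCO3/day


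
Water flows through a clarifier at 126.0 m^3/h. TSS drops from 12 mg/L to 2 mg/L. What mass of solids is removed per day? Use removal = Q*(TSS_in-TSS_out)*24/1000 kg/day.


Concentration drop: TSS_in - TSS_out = 12 - 2 = 10 mg/L
Hourly solids removed = Q * dTSS = 126.0 m^3/h * 10 mg/L = 1260 g/h  (m^3/h * mg/L = g/h)
Daily solids removed = 1260 * 24 = 30240 g/day
Convert g to kg: 30240 / 1000 = 30.24 kg/day

30.24 kg/day


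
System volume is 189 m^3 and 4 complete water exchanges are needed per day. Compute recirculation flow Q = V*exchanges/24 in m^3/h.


Daily recirculation volume = 189 m^3 * 4 = 756 m^3/day
Flow rate Q = daily volume / 24 h = 756 / 24 = 31.5 m^3/h

31.5 m^3/h


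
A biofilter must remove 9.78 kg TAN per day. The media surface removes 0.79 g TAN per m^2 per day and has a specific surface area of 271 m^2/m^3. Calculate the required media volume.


A = 9.78*1000 / 0.79 = 12379.747 m^2
V = 12379.747 / 271 = 45.6817

45.6817 m^3


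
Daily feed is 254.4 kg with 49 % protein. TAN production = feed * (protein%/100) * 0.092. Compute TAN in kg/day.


Protein in feed = 254.4 * 49/100 = 124.656 kg/day
TAN = protein * 0.092 = 124.656 * 0.092 = 11.468352 kg/day

11.468352 kg/day


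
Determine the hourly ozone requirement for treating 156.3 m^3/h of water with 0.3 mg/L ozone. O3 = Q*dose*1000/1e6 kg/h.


O3 demand (mg/h) = Q * dose * 1000 = 156.3 * 0.3 * 1000 = 46890 mg/h
Convert mg to kg: 46890 / 1e6 = 0.04689 kg/h

0.04689 kg/h


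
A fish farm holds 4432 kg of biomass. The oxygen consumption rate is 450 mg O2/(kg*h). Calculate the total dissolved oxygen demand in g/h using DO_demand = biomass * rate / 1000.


Total O2 consumption (mg/h) = 4432 kg * 450 mg/(kg*h) = 1994400 mg/h
Convert to g/h: 1994400 / 1000 = 1994.4 g/h

1994.4 g/h


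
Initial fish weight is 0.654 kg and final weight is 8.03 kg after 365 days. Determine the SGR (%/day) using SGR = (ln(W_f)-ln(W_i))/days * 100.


ln(W_f) = ln(8.03) = 2.0831845
ln(W_i) = ln(0.654) = -0.42464793
ln(W_f) - ln(W_i) = 2.0831845 - -0.42464793 = 2.5078324
SGR = 2.5078324 / 365 * 100 = 0.687077 %/day

0.687077 %/day


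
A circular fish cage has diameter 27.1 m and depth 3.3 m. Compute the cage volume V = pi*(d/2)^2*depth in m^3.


r = d/2 = 27.1/2 = 13.55 m
Base area = pi*r^2 = pi*13.55^2 = 576.80427 m^2
Volume = 576.80427 * 3.3 = 1903.45 m^3

1903.45 m^3


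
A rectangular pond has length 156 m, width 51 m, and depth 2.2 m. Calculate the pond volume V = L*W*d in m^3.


Base area = L * W = 156 * 51 = 7956 m^2
Volume = area * depth = 7956 * 2.2 = 17503.2 m^3

17503.2 m^3


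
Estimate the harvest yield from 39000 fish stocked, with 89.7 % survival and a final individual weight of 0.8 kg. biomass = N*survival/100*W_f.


Survivors = 39000 * 89.7/100 = 34983 fish
Harvest biomass = survivors * W_f = 34983 * 0.8 = 27986.4 kg

27986.4 kg


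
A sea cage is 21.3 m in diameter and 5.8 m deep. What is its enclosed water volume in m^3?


r = d/2 = 21.3/2 = 10.65 m
Base area = pi*r^2 = pi*10.65^2 = 356.32729 m^2
Volume = 356.32729 * 5.8 = 2066.7 m^3

2066.7 m^3


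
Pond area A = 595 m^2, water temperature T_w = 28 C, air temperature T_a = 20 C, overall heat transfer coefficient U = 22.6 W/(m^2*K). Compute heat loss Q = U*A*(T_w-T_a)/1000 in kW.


Temperature difference dT = 28 - 20 = 8 K
Heat loss (W) = U * A * dT = 22.6 * 595 * 8 = 107576 W
Convert to kW: 107576 / 1000 = 107.576 kW

107.576 kW


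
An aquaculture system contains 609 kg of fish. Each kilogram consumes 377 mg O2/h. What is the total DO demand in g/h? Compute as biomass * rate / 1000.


Total O2 consumption (mg/h) = 609 kg * 377 mg/(kg*h) = 229593 mg/h
Convert to g/h: 229593 / 1000 = 229.593 g/h

229.593 g/h


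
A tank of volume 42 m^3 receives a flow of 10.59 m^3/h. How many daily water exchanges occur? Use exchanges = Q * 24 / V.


Daily flow volume = 10.59 m^3/h * 24 h = 254.16 m^3/day
Exchanges = daily flow / tank volume = 254.16 / 42 = 6.05143 exchanges/day

6.05143 exchanges/day


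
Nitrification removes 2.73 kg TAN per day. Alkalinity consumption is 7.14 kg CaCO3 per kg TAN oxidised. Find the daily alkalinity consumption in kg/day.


Alkalinity factor: 7.14 kg CaCO3 consumed per kg TAN nitrified
alk = 2.73 kg TAN * 7.14 = 19.4922 kg CaCO3/day

19.4922 kg CaCO3/day


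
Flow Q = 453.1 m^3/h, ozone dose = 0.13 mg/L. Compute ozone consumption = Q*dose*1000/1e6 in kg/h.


O3 demand (mg/h) = Q * dose * 1000 = 453.1 * 0.13 * 1000 = 58903 mg/h
Convert mg to kg: 58903 / 1e6 = 0.058903 kg/h

0.058903 kg/h


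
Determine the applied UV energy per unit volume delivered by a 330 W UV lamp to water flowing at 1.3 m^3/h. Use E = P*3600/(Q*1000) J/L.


Energy delivered per hour = 330 W * 3600 s = 1188000 J/h
Volume treated per hour = 1.3 m^3/h * 1000 = 1300 L/h
dose = 1188000 / 1300 = 913.846 J/L

913.846 J/L


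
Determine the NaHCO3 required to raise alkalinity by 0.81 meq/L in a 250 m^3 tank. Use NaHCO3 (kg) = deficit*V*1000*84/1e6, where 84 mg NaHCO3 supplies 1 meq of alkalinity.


Tank volume in L = 250 m^3 * 1000 = 250000 L
Total meq required = 0.81 meq/L * 250000 L = 202500 meq
NaHCO3 mass = 202500 meq * 84 mg/meq / 1e6 = 17.01 kg

17.01 kg


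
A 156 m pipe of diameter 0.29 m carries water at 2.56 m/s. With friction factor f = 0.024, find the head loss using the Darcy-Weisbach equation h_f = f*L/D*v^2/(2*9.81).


v^2 = 2.56^2 = 6.5536 m^2/s^2
L/D = 156/0.29 = 537.93103
h_f = f*(L/D)*v^2/(2g) = 0.024 * 537.93103 * 6.5536 / 19.62 = 4.3124 m

4.3124 m


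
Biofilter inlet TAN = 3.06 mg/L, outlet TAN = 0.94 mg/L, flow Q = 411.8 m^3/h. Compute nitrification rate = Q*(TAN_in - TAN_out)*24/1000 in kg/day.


Concentration drop: TAN_in - TAN_out = 3.06 - 0.94 = 2.12 mg/L
Hourly TAN removed = Q * dTAN = 411.8 m^3/h * 2.12 mg/L = 873.016 g/h  (m^3/h * mg/L = g/h)
Daily TAN removed = 873.016 * 24 = 20952.384 g/day
Convert to kg/day: 20952.384 / 1000 = 20.952384 kg/day

20.952384 kg/day


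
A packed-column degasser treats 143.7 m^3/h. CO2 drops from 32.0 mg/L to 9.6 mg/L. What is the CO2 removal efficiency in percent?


CO2_out / CO2_in = 9.6 / 32.0 = 0.3
Fraction remaining = 0.3
efficiency = (1 - 0.3) * 100 = 70 %

70 %


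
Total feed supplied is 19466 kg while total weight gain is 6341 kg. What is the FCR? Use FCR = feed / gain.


FCR = feed consumed / weight gained
FCR = 19466 kg / 6341 kg = 3.06986

3.06986


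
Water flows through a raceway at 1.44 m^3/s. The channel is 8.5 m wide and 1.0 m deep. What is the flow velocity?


Cross-sectional area = W * d = 8.5 * 1.0 = 8.5 m^2
Velocity = Q / A = 1.44 / 8.5 = 0.169412 m/s

0.169412 m/s


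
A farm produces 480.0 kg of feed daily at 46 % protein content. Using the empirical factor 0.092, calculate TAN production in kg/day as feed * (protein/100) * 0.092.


Protein in feed = 480.0 * 46/100 = 220.8 kg/day
TAN = protein * 0.092 = 220.8 * 0.092 = 20.3136 kg/day

20.3136 kg/day


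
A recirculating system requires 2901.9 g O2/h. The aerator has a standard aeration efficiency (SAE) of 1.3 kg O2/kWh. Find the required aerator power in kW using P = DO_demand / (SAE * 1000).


SAE in g O2/kWh = 1.3 * 1000 = 1300 g/kWh
P = DO_demand / SAE_g = 2901.9 / 1300 = 2.23223 kW

2.23223 kW


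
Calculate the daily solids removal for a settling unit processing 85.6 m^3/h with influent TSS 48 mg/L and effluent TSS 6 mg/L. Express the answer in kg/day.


Concentration drop: TSS_in - TSS_out = 48 - 6 = 42 mg/L
Hourly solids removed = Q * dTSS = 85.6 m^3/h * 42 mg/L = 3595.2 g/h  (m^3/h * mg/L = g/h)
Daily solids removed = 3595.2 * 24 = 86284.8 g/day
Convert g to kg: 86284.8 / 1000 = 86.2848 kg/day

86.2848 kg/day


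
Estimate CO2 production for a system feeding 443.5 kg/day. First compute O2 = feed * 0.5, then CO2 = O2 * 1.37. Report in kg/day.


O2 = 443.5 * 0.5 = 221.75
CO2 = 221.75 * 1.37 = 303.7975

303.7975 kg/day


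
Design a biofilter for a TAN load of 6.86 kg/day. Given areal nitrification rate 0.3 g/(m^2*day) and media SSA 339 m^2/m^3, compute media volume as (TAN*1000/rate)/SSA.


A = 6.86*1000 / 0.3 = 22866.667 m^2
V = 22866.667 / 339 = 67.4533

67.4533 m^3


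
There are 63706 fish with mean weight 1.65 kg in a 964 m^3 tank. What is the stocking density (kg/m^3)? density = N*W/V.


Total biomass = 63706 fish * 1.65 kg = 105114.9 kg
Density = total biomass / volume = 105114.9 / 964 = 109.04 kg/m^3

109.04 kg/m^3


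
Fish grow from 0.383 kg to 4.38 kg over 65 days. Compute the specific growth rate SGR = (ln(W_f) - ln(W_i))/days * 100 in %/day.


ln(W_f) = ln(4.38) = 1.4770487
ln(W_i) = ln(0.383) = -0.95972029
ln(W_f) - ln(W_i) = 1.4770487 - -0.95972029 = 2.436769
SGR = 2.436769 / 65 * 100 = 3.74888 %/day

3.74888 %/day


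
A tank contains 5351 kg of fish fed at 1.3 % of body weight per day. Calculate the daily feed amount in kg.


Feeding rate fraction = 1.3% / 100 = 0.013
Daily feed = 5351 kg * 0.013 = 69.563 kg/day

69.563 kg/day


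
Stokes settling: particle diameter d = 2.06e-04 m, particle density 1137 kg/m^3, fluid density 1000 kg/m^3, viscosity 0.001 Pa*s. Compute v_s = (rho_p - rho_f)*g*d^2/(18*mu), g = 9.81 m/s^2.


Density difference: rho_p - rho_f = 1137 - 1000 = 137 kg/m^3
d^2 = (2.06e-04)^2 = 4.2436e-08 m^2
Numerator = (rho_p - rho_f) * g * d^2 = 137 * 9.81 * 4.2436e-08 = 5.7032711e-05
Denominator = 18 * mu = 18 * 0.001 = 0.018
v_s = 5.7032711e-05 / 0.018 = 0.00316848 m/s
Check: Re = rho_f * v_s * d / mu = 1000 * 0.00316848 * 2.06e-04 / 0.001 = 0.653 < 1, so Stokes' law applies.

0.00316848 m/s


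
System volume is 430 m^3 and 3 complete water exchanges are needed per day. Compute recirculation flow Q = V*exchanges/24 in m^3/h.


Daily recirculation volume = 430 m^3 * 3 = 1290 m^3/day
Flow rate Q = daily volume / 24 h = 1290 / 24 = 53.75 m^3/h

53.75 m^3/h


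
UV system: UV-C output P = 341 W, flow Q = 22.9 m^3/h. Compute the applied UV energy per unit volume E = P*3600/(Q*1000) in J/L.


Energy delivered per hour = 341 W * 3600 s = 1227600 J/h
Volume treated per hour = 22.9 m^3/h * 1000 = 22900 L/h
dose = 1227600 / 22900 = 53.607 J/L

53.607 J/L


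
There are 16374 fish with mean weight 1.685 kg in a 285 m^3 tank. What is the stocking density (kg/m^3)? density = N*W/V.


Total biomass = 16374 fish * 1.685 kg = 27590.19 kg
Density = total biomass / volume = 27590.19 / 285 = 96.8077 kg/m^3

96.8077 kg/m^3


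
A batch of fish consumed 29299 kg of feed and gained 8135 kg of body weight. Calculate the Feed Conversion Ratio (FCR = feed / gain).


FCR = feed consumed / weight gained
FCR = 29299 kg / 8135 kg = 3.6016

3.6016


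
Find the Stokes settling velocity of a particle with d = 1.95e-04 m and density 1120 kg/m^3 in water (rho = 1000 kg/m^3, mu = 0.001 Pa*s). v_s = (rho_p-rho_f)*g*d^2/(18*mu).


Density difference: rho_p - rho_f = 1120 - 1000 = 120 kg/m^3
d^2 = (1.95e-04)^2 = 3.8025e-08 m^2
Numerator = (rho_p - rho_f) * g * d^2 = 120 * 9.81 * 3.8025e-08 = 4.476303e-05
Denominator = 18 * mu = 18 * 0.001 = 0.018
v_s = 4.476303e-05 / 0.018 = 0.00248683 m/s
Check: Re = rho_f * v_s * d / mu = 1000 * 0.00248683 * 1.95e-04 / 0.001 = 0.485 < 1, so Stokes' law applies.

0.00248683 m/s


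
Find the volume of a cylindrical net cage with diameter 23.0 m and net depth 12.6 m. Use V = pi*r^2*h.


r = d/2 = 23.0/2 = 11.5 m
Base area = pi*r^2 = pi*11.5^2 = 415.47563 m^2
Volume = 415.47563 * 12.6 = 5234.99 m^3

5234.99 m^3


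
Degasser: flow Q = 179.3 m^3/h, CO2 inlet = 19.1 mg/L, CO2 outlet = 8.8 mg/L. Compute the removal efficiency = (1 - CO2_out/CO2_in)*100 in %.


CO2_out / CO2_in = 8.8 / 19.1 = 0.46073298
Fraction remaining = 0.46073298
efficiency = (1 - 0.46073298) * 100 = 53.9267 %

53.9267 %


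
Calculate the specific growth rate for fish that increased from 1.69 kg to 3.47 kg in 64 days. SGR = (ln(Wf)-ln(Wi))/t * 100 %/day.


ln(W_f) = ln(3.47) = 1.2441546
ln(W_i) = ln(1.69) = 0.52472853
ln(W_f) - ln(W_i) = 1.2441546 - 0.52472853 = 0.71942607
SGR = 0.71942607 / 64 * 100 = 1.1241 %/day

1.1241 %/day


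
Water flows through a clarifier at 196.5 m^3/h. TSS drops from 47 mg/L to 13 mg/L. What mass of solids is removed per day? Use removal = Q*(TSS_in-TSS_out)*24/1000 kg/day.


Concentration drop: TSS_in - TSS_out = 47 - 13 = 34 mg/L
Hourly solids removed = Q * dTSS = 196.5 m^3/h * 34 mg/L = 6681 g/h  (m^3/h * mg/L = g/h)
Daily solids removed = 6681 * 24 = 160344 g/day
Convert g to kg: 160344 / 1000 = 160.344 kg/day

160.344 kg/day


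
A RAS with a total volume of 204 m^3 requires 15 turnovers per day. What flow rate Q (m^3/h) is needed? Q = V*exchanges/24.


Daily recirculation volume = 204 m^3 * 15 = 3060 m^3/day
Flow rate Q = daily volume / 24 h = 3060 / 24 = 127.5 m^3/h

127.5 m^3/h


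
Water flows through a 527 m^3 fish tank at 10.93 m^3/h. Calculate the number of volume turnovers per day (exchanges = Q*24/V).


Daily flow volume = 10.93 m^3/h * 24 h = 262.32 m^3/day
Exchanges = daily flow / tank volume = 262.32 / 527 = 0.497761 exchanges/day

0.497761 exchanges/day


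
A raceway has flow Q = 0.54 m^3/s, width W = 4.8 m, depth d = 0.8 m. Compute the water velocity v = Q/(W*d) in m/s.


Cross-sectional area = W * d = 4.8 * 0.8 = 3.84 m^2
Velocity = Q / A = 0.54 / 3.84 = 0.140625 m/s

0.140625 m/s


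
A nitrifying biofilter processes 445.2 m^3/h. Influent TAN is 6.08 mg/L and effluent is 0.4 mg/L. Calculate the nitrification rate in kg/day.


Concentration drop: TAN_in - TAN_out = 6.08 - 0.4 = 5.68 mg/L
Hourly TAN removed = Q * dTAN = 445.2 m^3/h * 5.68 mg/L = 2528.736 g/h  (m^3/h * mg/L = g/h)
Daily TAN removed = 2528.736 * 24 = 60689.664 g/day
Convert to kg/day: 60689.664 / 1000 = 60.689664 kg/day

60.689664 kg/day


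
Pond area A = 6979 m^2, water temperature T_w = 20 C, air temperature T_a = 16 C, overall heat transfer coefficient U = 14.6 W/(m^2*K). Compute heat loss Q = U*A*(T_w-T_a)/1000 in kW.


Temperature difference dT = 20 - 16 = 4 K
Heat loss (W) = U * A * dT = 14.6 * 6979 * 4 = 407573.6 W
Convert to kW: 407573.6 / 1000 = 407.5736 kW

407.5736 kW


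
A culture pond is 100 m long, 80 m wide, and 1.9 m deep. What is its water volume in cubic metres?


Base area = L * W = 100 * 80 = 8000 m^2
Volume = area * depth = 8000 * 1.9 = 15200 m^3

15200 m^3


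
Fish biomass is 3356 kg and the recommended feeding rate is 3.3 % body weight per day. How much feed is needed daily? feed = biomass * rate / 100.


Feeding rate fraction = 3.3% / 100 = 0.033
Daily feed = 3356 kg * 0.033 = 110.748 kg/day

110.748 kg/day


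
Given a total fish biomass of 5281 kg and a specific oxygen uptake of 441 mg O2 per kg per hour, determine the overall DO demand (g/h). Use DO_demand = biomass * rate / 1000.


Total O2 consumption (mg/h) = 5281 kg * 441 mg/(kg*h) = 2328921 mg/h
Convert to g/h: 2328921 / 1000 = 2328.921 g/h

2328.921 g/h


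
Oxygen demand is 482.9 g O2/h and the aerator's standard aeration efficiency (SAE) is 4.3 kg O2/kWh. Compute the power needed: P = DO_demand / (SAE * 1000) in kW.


SAE in g O2/kWh = 4.3 * 1000 = 4300 g/kWh
P = DO_demand / SAE_g = 482.9 / 4300 = 0.112302 kW

0.112302 kW


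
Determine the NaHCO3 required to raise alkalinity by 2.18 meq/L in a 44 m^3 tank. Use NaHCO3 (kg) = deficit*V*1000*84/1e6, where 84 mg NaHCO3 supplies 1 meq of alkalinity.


Tank volume in L = 44 m^3 * 1000 = 44000 L
Total meq required = 2.18 meq/L * 44000 L = 95920 meq
NaHCO3 mass = 95920 meq * 84 mg/meq / 1e6 = 8.05728 kg

8.05728 kg


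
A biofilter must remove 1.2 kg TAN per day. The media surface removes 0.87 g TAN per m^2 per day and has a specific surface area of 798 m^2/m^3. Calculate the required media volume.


A = 1.2*1000 / 0.87 = 1379.3103 m^2
V = 1379.3103 / 798 = 1.72846

1.72846 m^3


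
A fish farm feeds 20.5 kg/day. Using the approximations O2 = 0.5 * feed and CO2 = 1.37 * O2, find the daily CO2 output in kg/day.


O2 = 20.5 * 0.5 = 10.25
CO2 = 10.25 * 1.37 = 14.0425

14.0425 kg/day


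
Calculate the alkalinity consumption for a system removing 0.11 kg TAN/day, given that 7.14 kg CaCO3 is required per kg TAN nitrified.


Alkalinity factor: 7.14 kg CaCO3 consumed per kg TAN nitrified
alk = 0.11 kg TAN * 7.14 = 0.7854 kg CaCO3/day

0.7854 kg CaCO3/day


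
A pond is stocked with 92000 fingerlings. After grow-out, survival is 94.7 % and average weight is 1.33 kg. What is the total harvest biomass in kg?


Survivors = 92000 * 94.7/100 = 87124 fish
Harvest biomass = survivors * W_f = 87124 * 1.33 = 115874.92 kg

115874.92 kg


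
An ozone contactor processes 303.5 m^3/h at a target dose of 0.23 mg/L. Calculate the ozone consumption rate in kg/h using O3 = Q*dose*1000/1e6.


O3 demand (mg/h) = Q * dose * 1000 = 303.5 * 0.23 * 1000 = 69805 mg/h
Convert mg to kg: 69805 / 1e6 = 0.069805 kg/h

0.069805 kg/h


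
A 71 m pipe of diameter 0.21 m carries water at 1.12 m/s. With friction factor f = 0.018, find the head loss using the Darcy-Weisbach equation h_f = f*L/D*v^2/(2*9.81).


v^2 = 1.12^2 = 1.2544 m^2/s^2
L/D = 71/0.21 = 338.09524
h_f = f*(L/D)*v^2/(2g) = 0.018 * 338.09524 * 1.2544 / 19.62 = 0.389089 m

0.389089 m


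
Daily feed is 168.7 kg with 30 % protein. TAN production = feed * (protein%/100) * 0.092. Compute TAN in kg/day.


Protein in feed = 168.7 * 30/100 = 50.61 kg/day
TAN = protein * 0.092 = 50.61 * 0.092 = 4.65612 kg/day

4.65612 kg/day


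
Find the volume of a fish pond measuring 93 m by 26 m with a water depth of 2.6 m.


Base area = L * W = 93 * 26 = 2418 m^2
Volume = area * depth = 2418 * 2.6 = 6286.8 m^3

6286.8 m^3


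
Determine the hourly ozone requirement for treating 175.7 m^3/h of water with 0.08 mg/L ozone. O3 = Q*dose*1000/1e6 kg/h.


O3 demand (mg/h) = Q * dose * 1000 = 175.7 * 0.08 * 1000 = 14056 mg/h
Convert mg to kg: 14056 / 1e6 = 0.014056 kg/h

0.014056 kg/h


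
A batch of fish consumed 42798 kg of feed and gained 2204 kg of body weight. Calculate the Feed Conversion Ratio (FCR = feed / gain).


FCR = feed consumed / weight gained
FCR = 42798 kg / 2204 kg = 19.4183

19.4183


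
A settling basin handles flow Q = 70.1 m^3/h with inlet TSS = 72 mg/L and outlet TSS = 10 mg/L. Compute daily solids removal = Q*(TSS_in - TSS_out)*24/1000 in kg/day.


Concentration drop: TSS_in - TSS_out = 72 - 10 = 62 mg/L
Hourly solids removed = Q * dTSS = 70.1 m^3/h * 62 mg/L = 4346.2 g/h  (m^3/h * mg/L = g/h)
Daily solids removed = 4346.2 * 24 = 104308.8 g/day
Convert g to kg: 104308.8 / 1000 = 104.3088 kg/day

104.3088 kg/day


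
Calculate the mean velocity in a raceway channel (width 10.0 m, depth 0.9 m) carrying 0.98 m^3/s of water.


Cross-sectional area = W * d = 10.0 * 0.9 = 9 m^2
Velocity = Q / A = 0.98 / 9 = 0.108889 m/s

0.108889 m/s


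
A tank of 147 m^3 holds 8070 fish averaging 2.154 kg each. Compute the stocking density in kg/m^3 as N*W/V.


Total biomass = 8070 fish * 2.154 kg = 17382.78 kg
Density = total biomass / volume = 17382.78 / 147 = 118.25 kg/m^3

118.25 kg/m^3


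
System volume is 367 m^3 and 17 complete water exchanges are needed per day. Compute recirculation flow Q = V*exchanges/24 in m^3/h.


Daily recirculation volume = 367 m^3 * 17 = 6239 m^3/day
Flow rate Q = daily volume / 24 h = 6239 / 24 = 259.958 m^3/h

259.958 m^3/h


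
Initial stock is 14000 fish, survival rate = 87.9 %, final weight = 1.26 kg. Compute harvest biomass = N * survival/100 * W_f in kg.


Survivors = 14000 * 87.9/100 = 12306 fish
Harvest biomass = survivors * W_f = 12306 * 1.26 = 15505.56 kg

15505.56 kg
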